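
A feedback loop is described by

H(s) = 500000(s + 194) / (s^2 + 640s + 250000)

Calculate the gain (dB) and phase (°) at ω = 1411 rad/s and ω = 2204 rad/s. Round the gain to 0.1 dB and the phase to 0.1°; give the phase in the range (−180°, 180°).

At s = jω = j1411:
zero (s+194): 194 + j1411 → |·| = √(194²+1411²) = √2028557 ≈ 1424.3, ∠ = arctan(1411/194) ≈ 82.17°
quadratic: (j1411)² + 640·j1411 + 250000 = -1740921 + j903040 → |·| ≈ 1.9612e+06, ∠ ≈ 152.58°
|H| = 500000 · 1424.3 / 1.9612e+06 ≈ 363.12
Gain = 20 log₁₀(363.12) ≈ 51.20 dB
∠H = 82.17° − 152.58° = -70.41°

At s = jω = j2204:
zero (s+194): 194 + j2204 → |·| = √(194²+2204²) = √4895252 ≈ 2212.5, ∠ = arctan(2204/194) ≈ 84.97°
quadratic: (j2204)² + 640·j2204 + 250000 = -4607616 + j1410560 → |·| ≈ 4.8187e+06, ∠ ≈ 162.98°
|H| = 500000 · 2212.5 / 4.8187e+06 ≈ 229.57
Gain = 20 log₁₀(229.57) ≈ 47.22 dB
∠H = 84.97° − 162.98° = -78.01°

ω = 1411: 51.2 dB, -70.4°; ω = 2204: 47.2 dB, -78.0°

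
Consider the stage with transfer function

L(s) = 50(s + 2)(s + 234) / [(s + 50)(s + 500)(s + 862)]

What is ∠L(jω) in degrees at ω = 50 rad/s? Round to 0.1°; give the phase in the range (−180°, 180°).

At s = jω = j50:
zero (s+2): 2 + j50 → |·| = √(2²+50²) = √2504 ≈ 50.04, ∠ = arctan(50/2) ≈ 87.71°
zero (s+234): 234 + j50 → |·| = √(234²+50²) = √57256 ≈ 239.28, ∠ = arctan(50/234) ≈ 12.06°
pole (s+50): 50 + j50 → |·| = √(50²+50²) = √5000 ≈ 70.711, ∠ = arctan(50/50) ≈ 45.00°
pole (s+500): 500 + j50 → |·| = √(500²+50²) = √252500 ≈ 502.49, ∠ = arctan(50/500) ≈ 5.71°
pole (s+862): 862 + j50 → |·| = √(862²+50²) = √745544 ≈ 863.45, ∠ = arctan(50/862) ≈ 3.32°
∠L = 99.77° − 54.03° = 45.74°

45.7°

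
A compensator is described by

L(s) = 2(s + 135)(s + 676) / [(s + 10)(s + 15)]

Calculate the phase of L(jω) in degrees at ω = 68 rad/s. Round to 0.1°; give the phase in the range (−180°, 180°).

At s = jω = j68:
zero (s+135): 135 + j68 → |·| = √(135²+68²) = √22849 ≈ 151.16, ∠ = arctan(68/135) ≈ 26.73°
zero (s+676): 676 + j68 → |·| = √(676²+68²) = √461600 ≈ 679.41, ∠ = arctan(68/676) ≈ 5.74°
pole (s+10): 10 + j68 → |·| = √(10²+68²) = √4724 ≈ 68.731, ∠ = arctan(68/10) ≈ 81.63°
pole (s+15): 15 + j68 → |·| = √(15²+68²) = √4849 ≈ 69.635, ∠ = arctan(68/15) ≈ 77.56°
∠L = 32.47° − 159.19° = -126.72°

-126.7°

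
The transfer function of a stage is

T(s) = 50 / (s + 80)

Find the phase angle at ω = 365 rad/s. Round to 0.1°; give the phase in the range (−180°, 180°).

At s = jω = j365:
pole (s+80): 80 + j365 → |·| = √(80²+365²) = √139625 ≈ 373.66, ∠ = arctan(365/80) ≈ 77.64°
∠T = 0.00° − 77.64° = -77.64°

-77.6°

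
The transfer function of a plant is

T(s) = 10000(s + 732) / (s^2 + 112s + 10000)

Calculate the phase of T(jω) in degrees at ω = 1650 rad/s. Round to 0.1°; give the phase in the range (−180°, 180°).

At s = jω = j1650:
zero (s+732): 732 + j1650 → |·| = √(732²+1650²) = √3258324 ≈ 1805.1, ∠ = arctan(1650/732) ≈ 66.08°
quadratic: (j1650)² + 112·j1650 + 10000 = -2712500 + j184800 → |·| ≈ 2.7188e+06, ∠ ≈ 176.10°
∠T = 66.08° − 176.10° = -110.02°

-110.0°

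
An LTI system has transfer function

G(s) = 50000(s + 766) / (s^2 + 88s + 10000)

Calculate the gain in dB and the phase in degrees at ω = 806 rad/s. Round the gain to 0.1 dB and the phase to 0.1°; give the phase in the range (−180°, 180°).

At s = jω = j806:
zero (s+766): 766 + j806 → |·| = √(766²+806²) = √1236392 ≈ 1111.9, ∠ = arctan(806/766) ≈ 46.46°
quadratic: (j806)² + 88·j806 + 10000 = -639636 + j70928 → |·| ≈ 6.4356e+05, ∠ ≈ 173.67°
|G| = 50000 · 1111.9 / 6.4356e+05 ≈ 86.387
Gain = 20 log₁₀(86.387) ≈ 38.73 dB
∠G = 46.46° − 173.67° = -127.21°

38.7 dB, -127.2°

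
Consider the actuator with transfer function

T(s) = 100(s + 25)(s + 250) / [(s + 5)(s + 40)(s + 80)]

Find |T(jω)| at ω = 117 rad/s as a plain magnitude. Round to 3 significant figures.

1.61

At s = jω = j117:
zero (s+25): 25 + j117 → |·| = √(25²+117²) = √14314 ≈ 119.64, ∠ = arctan(117/25) ≈ 77.94°
zero (s+250): 250 + j117 → |·| = √(250²+117²) = √76189 ≈ 276.02, ∠ = arctan(117/250) ≈ 25.08°
pole (s+5): 5 + j117 → |·| = √(5²+117²) = √13714 ≈ 117.11, ∠ = arctan(117/5) ≈ 87.55°
pole (s+40): 40 + j117 → |·| = √(40²+117²) = √15289 ≈ 123.65, ∠ = arctan(117/40) ≈ 71.13°
pole (s+80): 80 + j117 → |·| = √(80²+117²) = √20089 ≈ 141.74, ∠ = arctan(117/80) ≈ 55.64°
|T| = 100 · 33023 / 2.0525e+06 ≈ 1.6089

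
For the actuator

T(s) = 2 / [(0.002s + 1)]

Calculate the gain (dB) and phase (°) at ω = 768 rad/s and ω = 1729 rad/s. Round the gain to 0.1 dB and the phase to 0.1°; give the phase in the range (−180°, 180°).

ω = 768: 0.8 dB, -56.9°; ω = 1729: -5.1 dB, -73.9°

At ω = 768 rad/s:
pole (1 + j768·0.002) = 1 + j1.536 → |·| ≈ 1.8328, ∠ ≈ 56.93°
|T| = 2 · 1 / (1.8328) ≈ 1.0912
Gain = 20 log₁₀(1.0912) ≈ 0.76 dB
∠T = (0°) − (56.93°) = -56.93°

At ω = 1729 rad/s:
pole (1 + j1729·0.002) = 1 + j3.458 → |·| ≈ 3.5997, ∠ ≈ 73.87°
|T| = 2 · 1 / (3.5997) ≈ 0.5556
Gain = 20 log₁₀(0.5556) ≈ -5.10 dB
∠T = (0°) − (73.87°) = -73.87°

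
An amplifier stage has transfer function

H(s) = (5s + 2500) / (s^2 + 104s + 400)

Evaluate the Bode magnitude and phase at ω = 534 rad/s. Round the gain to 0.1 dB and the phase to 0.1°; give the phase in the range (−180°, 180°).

-38.0 dB, -122.1°

Substitute s = j534:
Numerator: 5(j534) + 2500 = 2500 + j2670
Denominator: (j534)^2 + 104(j534) + 400 = -284756 + j55536
|N| = √(2500² + 2670²) ≈ 3657.7, ∠N ≈ 46.88°
|D| = √(284756² + 55536²) ≈ 2.9012e+05, ∠D ≈ 168.96°
|H| = 3657.7 / 2.9012e+05 ≈ 0.012608
Gain = 20 log₁₀(0.012608) ≈ -37.99 dB
∠H = 46.88° − 168.96° = -122.08°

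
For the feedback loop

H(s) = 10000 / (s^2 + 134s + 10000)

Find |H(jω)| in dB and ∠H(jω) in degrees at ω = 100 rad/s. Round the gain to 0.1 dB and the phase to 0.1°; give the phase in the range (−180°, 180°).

At s = jω = j100:
quadratic: (j100)² + 134·j100 + 10000 = 0 + j13400 → |·| ≈ 13400, ∠ ≈ 90.00°
|H| = 10000 / 13400 ≈ 0.74627
Gain = 20 log₁₀(0.74627) ≈ -2.54 dB
∠H = 0.00° − 90.00° = -90.00°

-2.5 dB, -90.0°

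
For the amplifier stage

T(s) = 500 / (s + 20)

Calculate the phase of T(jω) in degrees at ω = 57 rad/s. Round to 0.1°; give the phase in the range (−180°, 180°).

-70.7°

Substitute s = j57:
Numerator: 500 = 500 + j0
Denominator: (j57) + 20 = 20 + j57
|N| = √(500² + 0²) ≈ 500, ∠N ≈ 0.00°
|D| = √(20² + 57²) ≈ 60.407, ∠D ≈ 70.67°
∠T = 0.00° − 70.67° = -70.67°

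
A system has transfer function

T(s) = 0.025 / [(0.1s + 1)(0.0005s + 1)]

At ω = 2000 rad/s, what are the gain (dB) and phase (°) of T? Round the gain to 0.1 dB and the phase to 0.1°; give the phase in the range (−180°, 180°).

At ω = 2000 rad/s:
pole (1 + j2000·0.1) = 1 + j200 → |·| ≈ 200, ∠ ≈ 89.71°
pole (1 + j2000·0.0005) = 1 + j1 → |·| ≈ 1.4142, ∠ ≈ 45.00°
|T| = 0.025 · 1 / (200 · 1.4142) ≈ 8.8389e-05
Gain = 20 log₁₀(8.8389e-05) ≈ -81.07 dB
∠T = (0°) − (89.71° + 45.00°) = -134.71°

-81.1 dB, -134.7°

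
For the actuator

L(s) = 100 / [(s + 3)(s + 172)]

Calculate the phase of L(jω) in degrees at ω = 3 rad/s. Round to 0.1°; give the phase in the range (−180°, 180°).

-46.0°

At s = jω = j3:
pole (s+3): 3 + j3 → |·| = √(3²+3²) = √18 ≈ 4.2426, ∠ = arctan(3/3) ≈ 45.00°
pole (s+172): 172 + j3 → |·| = √(172²+3²) = √29593 ≈ 172.03, ∠ = arctan(3/172) ≈ 1.00°
∠L = 0.00° − 46.00° = -46.00°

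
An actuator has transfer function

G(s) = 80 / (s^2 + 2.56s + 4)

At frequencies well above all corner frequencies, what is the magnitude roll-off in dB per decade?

Each pole contributes −20 dB/decade at high frequency; each zero contributes +20 dB/decade.
Net: 0 zero(s) − 2 pole(s) → -40 dB/decade.

-40 dB/decade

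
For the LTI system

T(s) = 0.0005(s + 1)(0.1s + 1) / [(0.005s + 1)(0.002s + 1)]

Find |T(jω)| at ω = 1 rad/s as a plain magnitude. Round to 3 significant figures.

At ω = 1 rad/s:
zero (1 + j1·1) = 1 + j1 → |·| ≈ 1.4142, ∠ ≈ 45.00°
zero (1 + j1·0.1) = 1 + j0.1 → |·| ≈ 1.005, ∠ ≈ 5.71°
pole (1 + j1·0.005) = 1 + j0.005 → |·| ≈ 1, ∠ ≈ 0.29°
pole (1 + j1·0.002) = 1 + j0.002 → |·| ≈ 1, ∠ ≈ 0.11°
|T| = 0.0005 · 1.4142 · 1.005 / (1 · 1) ≈ 0.00071064

0.000711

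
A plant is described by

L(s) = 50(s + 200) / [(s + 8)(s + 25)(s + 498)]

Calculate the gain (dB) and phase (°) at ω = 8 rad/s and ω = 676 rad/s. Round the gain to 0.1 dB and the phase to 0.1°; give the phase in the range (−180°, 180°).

At s = jω = j8:
zero (s+200): 200 + j8 → |·| = √(200²+8²) = √40064 ≈ 200.16, ∠ = arctan(8/200) ≈ 2.29°
pole (s+8): 8 + j8 → |·| = √(8²+8²) = √128 ≈ 11.314, ∠ = arctan(8/8) ≈ 45.00°
pole (s+25): 25 + j8 → |·| = √(25²+8²) = √689 ≈ 26.249, ∠ = arctan(8/25) ≈ 17.74°
pole (s+498): 498 + j8 → |·| = √(498²+8²) = √248068 ≈ 498.06, ∠ = arctan(8/498) ≈ 0.92°
|L| = 50 · 200.16 / 1.4791e+05 ≈ 0.067663
Gain = 20 log₁₀(0.067663) ≈ -23.39 dB
∠L = 2.29° − 63.66° = -61.37°

At s = jω = j676:
zero (s+200): 200 + j676 → |·| = √(200²+676²) = √496976 ≈ 704.97, ∠ = arctan(676/200) ≈ 73.52°
pole (s+8): 8 + j676 → |·| = √(8²+676²) = √457040 ≈ 676.05, ∠ = arctan(676/8) ≈ 89.32°
pole (s+25): 25 + j676 → |·| = √(25²+676²) = √457601 ≈ 676.46, ∠ = arctan(676/25) ≈ 87.88°
pole (s+498): 498 + j676 → |·| = √(498²+676²) = √704980 ≈ 839.63, ∠ = arctan(676/498) ≈ 53.62°
|L| = 50 · 704.97 / 3.8398e+08 ≈ 9.1798e-05
Gain = 20 log₁₀(9.1798e-05) ≈ -80.74 dB
∠L = 73.52° − 230.82° = -157.30°

ω = 8: -23.4 dB, -61.4°; ω = 676: -80.7 dB, -157.3°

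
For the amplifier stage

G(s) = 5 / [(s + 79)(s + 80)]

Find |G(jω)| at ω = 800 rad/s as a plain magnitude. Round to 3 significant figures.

7.74e-06

At s = jω = j800:
pole (s+79): 79 + j800 → |·| = √(79²+800²) = √646241 ≈ 803.89, ∠ = arctan(800/79) ≈ 84.36°
pole (s+80): 80 + j800 → |·| = √(80²+800²) = √646400 ≈ 803.99, ∠ = arctan(800/80) ≈ 84.29°
|G| = 5 / 6.4632e+05 ≈ 7.7361e-06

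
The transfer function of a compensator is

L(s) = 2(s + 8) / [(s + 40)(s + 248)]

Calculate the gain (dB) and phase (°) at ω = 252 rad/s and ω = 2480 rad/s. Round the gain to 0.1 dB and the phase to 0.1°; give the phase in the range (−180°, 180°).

At s = jω = j252:
zero (s+8): 8 + j252 → |·| = √(8²+252²) = √63568 ≈ 252.13, ∠ = arctan(252/8) ≈ 88.18°
pole (s+40): 40 + j252 → |·| = √(40²+252²) = √65104 ≈ 255.15, ∠ = arctan(252/40) ≈ 80.98°
pole (s+248): 248 + j252 → |·| = √(248²+252²) = √125008 ≈ 353.56, ∠ = arctan(252/248) ≈ 45.46°
|L| = 2 · 252.13 / 90211 ≈ 0.0055898
Gain = 20 log₁₀(0.0055898) ≈ -45.05 dB
∠L = 88.18° − 126.44° = -38.26°

At s = jω = j2480:
zero (s+8): 8 + j2480 → |·| = √(8²+2480²) = √6150464 ≈ 2480, ∠ = arctan(2480/8) ≈ 89.82°
pole (s+40): 40 + j2480 → |·| = √(40²+2480²) = √6152000 ≈ 2480.3, ∠ = arctan(2480/40) ≈ 89.08°
pole (s+248): 248 + j2480 → |·| = √(248²+2480²) = √6211904 ≈ 2492.4, ∠ = arctan(2480/248) ≈ 84.29°
|L| = 2 · 2480 / 6.1819e+06 ≈ 0.00080234
Gain = 20 log₁₀(0.00080234) ≈ -61.91 dB
∠L = 89.82° − 173.37° = -83.55°

ω = 252: -45.1 dB, -38.3°; ω = 2480: -61.9 dB, -83.6°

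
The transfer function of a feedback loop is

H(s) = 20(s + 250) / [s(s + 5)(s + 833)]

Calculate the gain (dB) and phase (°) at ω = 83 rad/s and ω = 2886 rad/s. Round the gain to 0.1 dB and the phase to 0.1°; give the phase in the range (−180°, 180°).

At s = jω = j83:
zero (s+250): 250 + j83 → |·| = √(250²+83²) = √69389 ≈ 263.42, ∠ = arctan(83/250) ≈ 18.37°
pole (s+5): 5 + j83 → |·| = √(5²+83²) = √6914 ≈ 83.15, ∠ = arctan(83/5) ≈ 86.55°
pole (s+833): 833 + j83 → |·| = √(833²+83²) = √700778 ≈ 837.12, ∠ = arctan(83/833) ≈ 5.69°
pole at origin: |s| = 83, ∠ = 90.00° (in denominator)
|H| = 20 · 263.42 / 5.7773e+06 ≈ 0.00091191
Gain = 20 log₁₀(0.00091191) ≈ -60.80 dB
∠H = 18.37° − 182.24° = -163.87°

At s = jω = j2886:
zero (s+250): 250 + j2886 → |·| = √(250²+2886²) = √8391496 ≈ 2896.8, ∠ = arctan(2886/250) ≈ 85.05°
pole (s+5): 5 + j2886 → |·| = √(5²+2886²) = √8329021 ≈ 2886, ∠ = arctan(2886/5) ≈ 89.90°
pole (s+833): 833 + j2886 → |·| = √(833²+2886²) = √9022885 ≈ 3003.8, ∠ = arctan(2886/833) ≈ 73.90°
pole at origin: |s| = 2886, ∠ = 90.00° (in denominator)
|H| = 20 · 2896.8 / 2.5019e+10 ≈ 2.3157e-06
Gain = 20 log₁₀(2.3157e-06) ≈ -112.71 dB
∠H = 85.05° − 253.80° = -168.75°

ω = 83: -60.8 dB, -163.9°; ω = 2886: -112.7 dB, -168.8°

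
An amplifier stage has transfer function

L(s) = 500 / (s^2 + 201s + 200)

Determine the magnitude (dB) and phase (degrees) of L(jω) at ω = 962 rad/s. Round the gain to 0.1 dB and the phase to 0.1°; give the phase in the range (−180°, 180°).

Substitute s = j962:
Numerator: 500 = 500 + j0
Denominator: (j962)^2 + 201(j962) + 200 = -925244 + j193362
|N| = √(500² + 0²) ≈ 500, ∠N ≈ 0.00°
|D| = √(925244² + 193362²) ≈ 9.4523e+05, ∠D ≈ 168.20°
|L| = 500 / 9.4523e+05 ≈ 0.00052897
Gain = 20 log₁₀(0.00052897) ≈ -65.53 dB
∠L = 0.00° − 168.20° = -168.20°

-65.5 dB, -168.2°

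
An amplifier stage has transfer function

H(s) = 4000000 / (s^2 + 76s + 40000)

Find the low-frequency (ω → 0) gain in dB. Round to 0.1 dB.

H(0) = 4000000 / 40000 = 100
20 log₁₀(100) ≈ 40.00 dB

40.0 dB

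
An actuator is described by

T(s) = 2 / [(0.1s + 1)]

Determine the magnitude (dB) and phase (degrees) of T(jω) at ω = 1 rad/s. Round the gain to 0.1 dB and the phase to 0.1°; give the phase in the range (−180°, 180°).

At ω = 1 rad/s:
pole (1 + j1·0.1) = 1 + j0.1 → |·| ≈ 1.005, ∠ ≈ 5.71°
|T| = 2 · 1 / (1.005) ≈ 1.99
Gain = 20 log₁₀(1.99) ≈ 5.98 dB
∠T = (0°) − (5.71°) = -5.71°

6.0 dB, -5.7°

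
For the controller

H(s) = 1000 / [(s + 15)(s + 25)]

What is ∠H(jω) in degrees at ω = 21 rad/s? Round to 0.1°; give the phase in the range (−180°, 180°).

At s = jω = j21:
pole (s+15): 15 + j21 → |·| = √(15²+21²) = √666 ≈ 25.807, ∠ = arctan(21/15) ≈ 54.46°
pole (s+25): 25 + j21 → |·| = √(25²+21²) = √1066 ≈ 32.65, ∠ = arctan(21/25) ≈ 40.03°
∠H = 0.00° − 94.49° = -94.49°

-94.5°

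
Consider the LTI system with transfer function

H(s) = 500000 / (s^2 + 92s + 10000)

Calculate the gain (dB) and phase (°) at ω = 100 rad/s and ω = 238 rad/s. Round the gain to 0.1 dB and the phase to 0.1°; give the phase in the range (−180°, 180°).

ω = 100: 34.7 dB, -90.0°; ω = 238: 19.7 dB, -154.9°

At s = jω = j100:
quadratic: (j100)² + 92·j100 + 10000 = 0 + j9200 → |·| ≈ 9200, ∠ ≈ 90.00°
|H| = 500000 / 9200 ≈ 54.348
Gain = 20 log₁₀(54.348) ≈ 34.70 dB
∠H = 0.00° − 90.00° = -90.00°

At s = jω = j238:
quadratic: (j238)² + 92·j238 + 10000 = -46644 + j21896 → |·| ≈ 51528, ∠ ≈ 154.85°
|H| = 500000 / 51528 ≈ 9.7035
Gain = 20 log₁₀(9.7035) ≈ 19.74 dB
∠H = 0.00° − 154.85° = -154.85°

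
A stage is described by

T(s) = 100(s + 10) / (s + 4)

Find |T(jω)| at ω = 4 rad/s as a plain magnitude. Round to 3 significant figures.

190

At s = jω = j4:
zero (s+10): 10 + j4 → |·| = √(10²+4²) = √116 ≈ 10.77, ∠ = arctan(4/10) ≈ 21.80°
pole (s+4): 4 + j4 → |·| = √(4²+4²) = √32 ≈ 5.6569, ∠ = arctan(4/4) ≈ 45.00°
|T| = 100 · 10.77 / 5.6569 ≈ 190.39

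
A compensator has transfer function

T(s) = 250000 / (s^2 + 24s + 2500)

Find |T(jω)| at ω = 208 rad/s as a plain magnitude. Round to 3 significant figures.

At s = jω = j208:
quadratic: (j208)² + 24·j208 + 2500 = -40764 + j4992 → |·| ≈ 41069, ∠ ≈ 173.02°
|T| = 250000 / 41069 ≈ 6.0873

6.09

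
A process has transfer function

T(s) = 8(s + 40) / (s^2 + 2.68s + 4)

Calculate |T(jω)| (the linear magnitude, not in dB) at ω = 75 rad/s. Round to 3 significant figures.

At s = jω = j75:
zero (s+40): 40 + j75 → |·| = √(40²+75²) = √7225 ≈ 85, ∠ = arctan(75/40) ≈ 61.93°
quadratic: (j75)² + 2.68·j75 + 4 = -5621 + j201 → |·| ≈ 5624.6, ∠ ≈ 177.95°
|T| = 8 · 85 / 5624.6 ≈ 0.1209

0.121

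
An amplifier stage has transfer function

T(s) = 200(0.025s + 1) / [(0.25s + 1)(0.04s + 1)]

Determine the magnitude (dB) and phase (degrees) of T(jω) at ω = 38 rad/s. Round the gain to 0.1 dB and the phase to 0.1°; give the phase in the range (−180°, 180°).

24.0 dB, -97.1°

At ω = 38 rad/s:
zero (1 + j38·0.025) = 1 + j0.95 → |·| ≈ 1.3793, ∠ ≈ 43.53°
pole (1 + j38·0.25) = 1 + j9.5 → |·| ≈ 9.5525, ∠ ≈ 83.99°
pole (1 + j38·0.04) = 1 + j1.52 → |·| ≈ 1.8195, ∠ ≈ 56.66°
|T| = 200 · 1.3793 / (9.5525 · 1.8195) ≈ 15.872
Gain = 20 log₁₀(15.872) ≈ 24.01 dB
∠T = (43.53°) − (83.99° + 56.66°) = -97.12°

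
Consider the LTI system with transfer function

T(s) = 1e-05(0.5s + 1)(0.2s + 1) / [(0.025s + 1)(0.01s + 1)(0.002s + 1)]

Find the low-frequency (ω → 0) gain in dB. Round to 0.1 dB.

-100.0 dB

T(0) = 1e-05 · 1 / 1 = 1e-05
20 log₁₀(1e-05) ≈ -100.00 dB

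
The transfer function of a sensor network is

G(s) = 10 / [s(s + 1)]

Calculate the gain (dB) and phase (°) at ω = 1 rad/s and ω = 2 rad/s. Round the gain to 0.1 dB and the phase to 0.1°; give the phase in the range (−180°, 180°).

ω = 1: 17.0 dB, -135.0°; ω = 2: 7.0 dB, -153.4°

At s = jω = j1:
pole (s+1): 1 + j1 → |·| = √(1²+1²) = √2 ≈ 1.4142, ∠ = arctan(1/1) ≈ 45.00°
pole at origin: |s| = 1, ∠ = 90.00° (in denominator)
|G| = 10 / 1.4142 ≈ 7.0711
Gain = 20 log₁₀(7.0711) ≈ 16.99 dB
∠G = 0.00° − 135.00° = -135.00°

At s = jω = j2:
pole (s+1): 1 + j2 → |·| = √(1²+2²) = √5 ≈ 2.2361, ∠ = arctan(2/1) ≈ 63.43°
pole at origin: |s| = 2, ∠ = 90.00° (in denominator)
|G| = 10 / 4.4722 ≈ 2.236
Gain = 20 log₁₀(2.236) ≈ 6.99 dB
∠G = 0.00° − 153.43° = -153.43°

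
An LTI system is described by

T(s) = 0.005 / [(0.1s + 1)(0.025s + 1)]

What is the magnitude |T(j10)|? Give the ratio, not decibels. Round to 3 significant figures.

At ω = 10 rad/s:
pole (1 + j10·0.1) = 1 + j1 → |·| ≈ 1.4142, ∠ ≈ 45.00°
pole (1 + j10·0.025) = 1 + j0.25 → |·| ≈ 1.0308, ∠ ≈ 14.04°
|T| = 0.005 · 1 / (1.4142 · 1.0308) ≈ 0.0034299

0.00343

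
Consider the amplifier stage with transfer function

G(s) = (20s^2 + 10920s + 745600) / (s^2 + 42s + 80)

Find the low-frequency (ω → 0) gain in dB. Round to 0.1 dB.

G(0) = 745600 / 80 = 9320
20 log₁₀(9320) ≈ 79.39 dB

79.4 dB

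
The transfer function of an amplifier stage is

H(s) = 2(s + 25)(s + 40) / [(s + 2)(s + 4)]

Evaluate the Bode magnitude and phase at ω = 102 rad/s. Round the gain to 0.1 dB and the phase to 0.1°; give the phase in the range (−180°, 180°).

6.9 dB, -31.8°

At s = jω = j102:
zero (s+25): 25 + j102 → |·| = √(25²+102²) = √11029 ≈ 105.02, ∠ = arctan(102/25) ≈ 76.23°
zero (s+40): 40 + j102 → |·| = √(40²+102²) = √12004 ≈ 109.56, ∠ = arctan(102/40) ≈ 68.59°
pole (s+2): 2 + j102 → |·| = √(2²+102²) = √10408 ≈ 102.02, ∠ = arctan(102/2) ≈ 88.88°
pole (s+4): 4 + j102 → |·| = √(4²+102²) = √10420 ≈ 102.08, ∠ = arctan(102/4) ≈ 87.75°
|H| = 2 · 11506 / 10414 ≈ 2.2097
Gain = 20 log₁₀(2.2097) ≈ 6.89 dB
∠H = 144.82° − 176.63° = -31.81°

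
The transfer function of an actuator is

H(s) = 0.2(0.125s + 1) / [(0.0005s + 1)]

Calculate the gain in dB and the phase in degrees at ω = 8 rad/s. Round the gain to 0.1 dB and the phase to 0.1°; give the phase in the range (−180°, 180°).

-11.0 dB, 44.8°

At ω = 8 rad/s:
zero (1 + j8·0.125) = 1 + j1 → |·| ≈ 1.4142, ∠ ≈ 45.00°
pole (1 + j8·0.0005) = 1 + j0.004 → |·| ≈ 1, ∠ ≈ 0.23°
|H| = 0.2 · 1.4142 / (1) ≈ 0.28284
Gain = 20 log₁₀(0.28284) ≈ -10.97 dB
∠H = (45.00°) − (0.23°) = 44.77°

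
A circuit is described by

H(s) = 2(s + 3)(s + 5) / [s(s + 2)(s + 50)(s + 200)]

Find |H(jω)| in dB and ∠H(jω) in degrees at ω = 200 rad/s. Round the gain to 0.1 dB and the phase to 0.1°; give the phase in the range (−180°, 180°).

At s = jω = j200:
zero (s+3): 3 + j200 → |·| = √(3²+200²) = √40009 ≈ 200.02, ∠ = arctan(200/3) ≈ 89.14°
zero (s+5): 5 + j200 → |·| = √(5²+200²) = √40025 ≈ 200.06, ∠ = arctan(200/5) ≈ 88.57°
pole (s+2): 2 + j200 → |·| = √(2²+200²) = √40004 ≈ 200.01, ∠ = arctan(200/2) ≈ 89.43°
pole (s+50): 50 + j200 → |·| = √(50²+200²) = √42500 ≈ 206.16, ∠ = arctan(200/50) ≈ 75.96°
pole (s+200): 200 + j200 → |·| = √(200²+200²) = √80000 ≈ 282.84, ∠ = arctan(200/200) ≈ 45.00°
pole at origin: |s| = 200, ∠ = 90.00° (in denominator)
|H| = 2 · 40016 / 2.3325e+09 ≈ 3.4312e-05
Gain = 20 log₁₀(3.4312e-05) ≈ -89.29 dB
∠H = 177.71° − 300.39° = -122.68°

-89.3 dB, -122.7°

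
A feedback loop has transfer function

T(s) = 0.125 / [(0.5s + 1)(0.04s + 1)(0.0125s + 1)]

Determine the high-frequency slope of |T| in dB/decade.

-60 dB/decade

Each pole contributes −20 dB/decade at high frequency; each zero contributes +20 dB/decade.
Net: 0 zero(s) − 3 pole(s) → -60 dB/decade.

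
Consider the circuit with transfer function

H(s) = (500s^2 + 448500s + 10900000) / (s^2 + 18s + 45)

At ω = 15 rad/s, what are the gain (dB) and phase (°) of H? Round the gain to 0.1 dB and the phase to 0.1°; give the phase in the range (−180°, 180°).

91.9 dB, -91.7°

Substitute s = j15:
Numerator: 500(j15)^2 + 448500(j15) + 10900000 = 10787500 + j6727500
Denominator: (j15)^2 + 18(j15) + 45 = -180 + j270
|N| = √(10787500² + 6727500²) ≈ 1.2713e+07, ∠N ≈ 31.95°
|D| = √(180² + 270²) ≈ 324.5, ∠D ≈ 123.69°
|H| = 1.2713e+07 / 324.5 ≈ 39177
Gain = 20 log₁₀(39177) ≈ 91.86 dB
∠H = 31.95° − 123.69° = -91.74°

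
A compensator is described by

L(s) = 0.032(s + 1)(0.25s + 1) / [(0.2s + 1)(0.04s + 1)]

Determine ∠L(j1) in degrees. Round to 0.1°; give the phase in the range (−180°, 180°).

45.4°

At ω = 1 rad/s:
zero (1 + j1·1) = 1 + j1 → |·| ≈ 1.4142, ∠ ≈ 45.00°
zero (1 + j1·0.25) = 1 + j0.25 → |·| ≈ 1.0308, ∠ ≈ 14.04°
pole (1 + j1·0.2) = 1 + j0.2 → |·| ≈ 1.0198, ∠ ≈ 11.31°
pole (1 + j1·0.04) = 1 + j0.04 → |·| ≈ 1.0008, ∠ ≈ 2.29°
∠L = (45.00° + 14.04°) − (11.31° + 2.29°) = 45.44°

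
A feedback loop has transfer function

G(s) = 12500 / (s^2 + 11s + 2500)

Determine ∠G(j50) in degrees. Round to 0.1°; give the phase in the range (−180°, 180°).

At s = jω = j50:
quadratic: (j50)² + 11·j50 + 2500 = 0 + j550 → |·| ≈ 550, ∠ ≈ 90.00°
∠G = 0.00° − 90.00° = -90.00°

-90.0°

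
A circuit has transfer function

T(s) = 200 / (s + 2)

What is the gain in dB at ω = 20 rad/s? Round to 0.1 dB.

20.0 dB

Substitute s = j20:
Numerator: 200 = 200 + j0
Denominator: (j20) + 2 = 2 + j20
|N| = √(200² + 0²) ≈ 200, ∠N ≈ 0.00°
|D| = √(2² + 20²) ≈ 20.1, ∠D ≈ 84.29°
|T| = 200 / 20.1 ≈ 9.9502
Gain = 20 log₁₀(9.9502) ≈ 19.96 dB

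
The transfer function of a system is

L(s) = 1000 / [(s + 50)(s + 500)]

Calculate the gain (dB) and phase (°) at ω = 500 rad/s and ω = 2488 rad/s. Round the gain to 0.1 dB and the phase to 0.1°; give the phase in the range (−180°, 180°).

At s = jω = j500:
pole (s+50): 50 + j500 → |·| = √(50²+500²) = √252500 ≈ 502.49, ∠ = arctan(500/50) ≈ 84.29°
pole (s+500): 500 + j500 → |·| = √(500²+500²) = √500000 ≈ 707.11, ∠ = arctan(500/500) ≈ 45.00°
|L| = 1000 / 3.5532e+05 ≈ 0.0028144
Gain = 20 log₁₀(0.0028144) ≈ -51.01 dB
∠L = 0.00° − 129.29° = -129.29°

At s = jω = j2488:
pole (s+50): 50 + j2488 → |·| = √(50²+2488²) = √6192644 ≈ 2488.5, ∠ = arctan(2488/50) ≈ 88.85°
pole (s+500): 500 + j2488 → |·| = √(500²+2488²) = √6440144 ≈ 2537.7, ∠ = arctan(2488/500) ≈ 78.64°
|L| = 1000 / 6.3151e+06 ≈ 0.00015835
Gain = 20 log₁₀(0.00015835) ≈ -76.01 dB
∠L = 0.00° − 167.49° = -167.49°

ω = 500: -51.0 dB, -129.3°; ω = 2488: -76.0 dB, -167.5°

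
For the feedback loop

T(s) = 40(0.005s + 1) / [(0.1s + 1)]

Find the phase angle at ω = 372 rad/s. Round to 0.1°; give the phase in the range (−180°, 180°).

-26.7°

At ω = 372 rad/s:
zero (1 + j372·0.005) = 1 + j1.86 → |·| ≈ 2.1118, ∠ ≈ 61.74°
pole (1 + j372·0.1) = 1 + j37.2 → |·| ≈ 37.213, ∠ ≈ 88.46°
∠T = (61.74°) − (88.46°) = -26.72°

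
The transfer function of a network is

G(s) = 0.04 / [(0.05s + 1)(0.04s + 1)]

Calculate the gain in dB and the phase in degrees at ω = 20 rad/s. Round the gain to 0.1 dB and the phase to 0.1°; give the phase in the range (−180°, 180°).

-33.1 dB, -83.7°

At ω = 20 rad/s:
pole (1 + j20·0.05) = 1 + j1 → |·| ≈ 1.4142, ∠ ≈ 45.00°
pole (1 + j20·0.04) = 1 + j0.8 → |·| ≈ 1.2806, ∠ ≈ 38.66°
|G| = 0.04 · 1 / (1.4142 · 1.2806) ≈ 0.022087
Gain = 20 log₁₀(0.022087) ≈ -33.12 dB
∠G = (0°) − (45.00° + 38.66°) = -83.66°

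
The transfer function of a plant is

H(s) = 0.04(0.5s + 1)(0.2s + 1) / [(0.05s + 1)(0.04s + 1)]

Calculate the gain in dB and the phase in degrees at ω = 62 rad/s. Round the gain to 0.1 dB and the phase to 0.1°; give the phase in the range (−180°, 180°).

At ω = 62 rad/s:
zero (1 + j62·0.5) = 1 + j31 → |·| ≈ 31.016, ∠ ≈ 88.15°
zero (1 + j62·0.2) = 1 + j12.4 → |·| ≈ 12.44, ∠ ≈ 85.39°
pole (1 + j62·0.05) = 1 + j3.1 → |·| ≈ 3.2573, ∠ ≈ 72.12°
pole (1 + j62·0.04) = 1 + j2.48 → |·| ≈ 2.674, ∠ ≈ 68.04°
|H| = 0.04 · 31.016 · 12.44 / (3.2573 · 2.674) ≈ 1.7719
Gain = 20 log₁₀(1.7719) ≈ 4.97 dB
∠H = (88.15° + 85.39°) − (72.12° + 68.04°) = 33.38°

5.0 dB, 33.4°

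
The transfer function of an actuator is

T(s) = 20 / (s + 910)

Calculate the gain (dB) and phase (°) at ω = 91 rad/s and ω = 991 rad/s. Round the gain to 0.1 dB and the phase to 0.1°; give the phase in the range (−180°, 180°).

ω = 91: -33.2 dB, -5.7°; ω = 991: -36.6 dB, -47.4°

Substitute s = j91:
Numerator: 20 = 20 + j0
Denominator: (j91) + 910 = 910 + j91
|N| = √(20² + 0²) ≈ 20, ∠N ≈ 0.00°
|D| = √(910² + 91²) ≈ 914.54, ∠D ≈ 5.71°
|T| = 20 / 914.54 ≈ 0.021869
Gain = 20 log₁₀(0.021869) ≈ -33.20 dB
∠T = 0.00° − 5.71° = -5.71°

Substitute s = j991:
Numerator: 20 = 20 + j0
Denominator: (j991) + 910 = 910 + j991
|N| = √(20² + 0²) ≈ 20, ∠N ≈ 0.00°
|D| = √(910² + 991²) ≈ 1345.4, ∠D ≈ 47.44°
|T| = 20 / 1345.4 ≈ 0.014865
Gain = 20 log₁₀(0.014865) ≈ -36.56 dB
∠T = 0.00° − 47.44° = -47.44°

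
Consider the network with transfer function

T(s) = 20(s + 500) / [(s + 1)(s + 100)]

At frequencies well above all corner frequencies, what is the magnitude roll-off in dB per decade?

Each pole contributes −20 dB/decade at high frequency; each zero contributes +20 dB/decade.
Net: 1 zero(s) − 2 pole(s) → -20 dB/decade.

-20 dB/decade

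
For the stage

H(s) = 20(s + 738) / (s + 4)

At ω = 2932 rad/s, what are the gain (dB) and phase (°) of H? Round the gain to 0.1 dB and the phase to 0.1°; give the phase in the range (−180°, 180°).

At s = jω = j2932:
zero (s+738): 738 + j2932 → |·| = √(738²+2932²) = √9141268 ≈ 3023.5, ∠ = arctan(2932/738) ≈ 75.87°
pole (s+4): 4 + j2932 → |·| = √(4²+2932²) = √8596640 ≈ 2932, ∠ = arctan(2932/4) ≈ 89.92°
|H| = 20 · 3023.5 / 2932 ≈ 20.624
Gain = 20 log₁₀(20.624) ≈ 26.29 dB
∠H = 75.87° − 89.92° = -14.05°

26.3 dB, -14.1°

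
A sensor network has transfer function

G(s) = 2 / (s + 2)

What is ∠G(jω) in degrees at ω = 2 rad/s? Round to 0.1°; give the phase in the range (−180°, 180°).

At s = jω = j2:
pole (s+2): 2 + j2 → |·| = √(2²+2²) = √8 ≈ 2.8284, ∠ = arctan(2/2) ≈ 45.00°
∠G = 0.00° − 45.00° = -45.00°

-45.0°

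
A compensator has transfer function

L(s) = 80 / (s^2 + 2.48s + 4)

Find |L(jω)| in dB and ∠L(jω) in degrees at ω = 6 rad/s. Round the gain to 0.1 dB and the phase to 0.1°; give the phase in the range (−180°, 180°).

7.1 dB, -155.1°

At s = jω = j6:
quadratic: (j6)² + 2.48·j6 + 4 = -32 + j14.88 → |·| ≈ 35.29, ∠ ≈ 155.06°
|L| = 80 / 35.29 ≈ 2.2669
Gain = 20 log₁₀(2.2669) ≈ 7.11 dB
∠L = 0.00° − 155.06° = -155.06°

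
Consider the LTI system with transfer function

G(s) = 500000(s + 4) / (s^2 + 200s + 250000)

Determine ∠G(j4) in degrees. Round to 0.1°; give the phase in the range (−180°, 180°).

44.8°

At s = jω = j4:
zero (s+4): 4 + j4 → |·| = √(4²+4²) = √32 ≈ 5.6569, ∠ = arctan(4/4) ≈ 45.00°
quadratic: (j4)² + 200·j4 + 250000 = 249984 + j800 → |·| ≈ 2.4999e+05, ∠ ≈ 0.18°
∠G = 45.00° − 0.18° = 44.82°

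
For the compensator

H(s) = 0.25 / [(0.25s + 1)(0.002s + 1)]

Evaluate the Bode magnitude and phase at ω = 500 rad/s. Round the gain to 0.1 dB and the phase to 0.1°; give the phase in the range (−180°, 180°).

At ω = 500 rad/s:
pole (1 + j500·0.25) = 1 + j125 → |·| ≈ 125, ∠ ≈ 89.54°
pole (1 + j500·0.002) = 1 + j1 → |·| ≈ 1.4142, ∠ ≈ 45.00°
|H| = 0.25 · 1 / (125 · 1.4142) ≈ 0.0014142
Gain = 20 log₁₀(0.0014142) ≈ -56.99 dB
∠H = (0°) − (89.54° + 45.00°) = -134.54°

-57.0 dB, -134.5°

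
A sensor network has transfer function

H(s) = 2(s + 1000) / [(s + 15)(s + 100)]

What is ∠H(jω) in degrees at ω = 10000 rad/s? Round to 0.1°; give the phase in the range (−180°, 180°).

At s = jω = j10000:
zero (s+1000): 1000 + j10000 → |·| = √(1000²+10000²) = √101000000 ≈ 10050, ∠ = arctan(10000/1000) ≈ 84.29°
pole (s+15): 15 + j10000 → |·| = √(15²+10000²) = √100000225 ≈ 10000, ∠ = arctan(10000/15) ≈ 89.91°
pole (s+100): 100 + j10000 → |·| = √(100²+10000²) = √100010000 ≈ 10000, ∠ = arctan(10000/100) ≈ 89.43°
∠H = 84.29° − 179.34° = -95.05°

-95.1°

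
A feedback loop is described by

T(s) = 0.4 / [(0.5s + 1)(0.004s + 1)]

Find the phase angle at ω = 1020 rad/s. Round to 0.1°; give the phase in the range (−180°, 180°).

-166.1°

At ω = 1020 rad/s:
pole (1 + j1020·0.5) = 1 + j510 → |·| ≈ 510, ∠ ≈ 89.89°
pole (1 + j1020·0.004) = 1 + j4.08 → |·| ≈ 4.2008, ∠ ≈ 76.23°
∠T = (0°) − (89.89° + 76.23°) = -166.12°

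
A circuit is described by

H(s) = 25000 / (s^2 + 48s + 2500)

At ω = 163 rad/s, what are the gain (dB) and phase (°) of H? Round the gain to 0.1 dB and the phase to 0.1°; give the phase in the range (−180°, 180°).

At s = jω = j163:
quadratic: (j163)² + 48·j163 + 2500 = -24069 + j7824 → |·| ≈ 25309, ∠ ≈ 161.99°
|H| = 25000 / 25309 ≈ 0.98779
Gain = 20 log₁₀(0.98779) ≈ -0.11 dB
∠H = 0.00° − 161.99° = -161.99°

-0.1 dB, -162.0°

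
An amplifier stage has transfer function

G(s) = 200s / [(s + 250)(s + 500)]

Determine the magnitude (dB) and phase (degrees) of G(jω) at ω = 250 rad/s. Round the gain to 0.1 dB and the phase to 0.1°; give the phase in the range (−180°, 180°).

-11.9 dB, 18.4°

At s = jω = j250:
zero at origin: s = j250 → |·| = 250, ∠ = 90.00°
pole (s+250): 250 + j250 → |·| = √(250²+250²) = √125000 ≈ 353.55, ∠ = arctan(250/250) ≈ 45.00°
pole (s+500): 500 + j250 → |·| = √(500²+250²) = √312500 ≈ 559.02, ∠ = arctan(250/500) ≈ 26.57°
|G| = 200 · 250 / 1.9764e+05 ≈ 0.25299
Gain = 20 log₁₀(0.25299) ≈ -11.94 dB
∠G = 90.00° − 71.57° = 18.43°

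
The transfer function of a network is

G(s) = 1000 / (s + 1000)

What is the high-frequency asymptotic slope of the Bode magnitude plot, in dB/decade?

-20 dB/decade

Each pole contributes −20 dB/decade at high frequency; each zero contributes +20 dB/decade.
Net: 0 zero(s) − 1 pole(s) → -20 dB/decade.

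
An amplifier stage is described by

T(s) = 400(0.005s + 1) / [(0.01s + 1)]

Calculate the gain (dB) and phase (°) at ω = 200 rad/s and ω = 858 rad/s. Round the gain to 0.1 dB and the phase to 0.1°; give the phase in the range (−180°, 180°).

ω = 200: 48.1 dB, -18.4°; ω = 858: 46.2 dB, -6.5°

At ω = 200 rad/s:
zero (1 + j200·0.005) = 1 + j1 → |·| ≈ 1.4142, ∠ ≈ 45.00°
pole (1 + j200·0.01) = 1 + j2 → |·| ≈ 2.2361, ∠ ≈ 63.43°
|T| = 400 · 1.4142 / (2.2361) ≈ 252.98
Gain = 20 log₁₀(252.98) ≈ 48.06 dB
∠T = (45.00°) − (63.43°) = -18.43°

At ω = 858 rad/s:
zero (1 + j858·0.005) = 1 + j4.29 → |·| ≈ 4.405, ∠ ≈ 76.88°
pole (1 + j858·0.01) = 1 + j8.58 → |·| ≈ 8.6381, ∠ ≈ 83.35°
|T| = 400 · 4.405 / (8.6381) ≈ 203.98
Gain = 20 log₁₀(203.98) ≈ 46.19 dB
∠T = (76.88°) − (83.35°) = -6.47°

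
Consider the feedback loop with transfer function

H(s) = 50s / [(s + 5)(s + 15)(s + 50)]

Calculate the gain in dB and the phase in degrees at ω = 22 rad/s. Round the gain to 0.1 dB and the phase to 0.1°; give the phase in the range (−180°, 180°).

At s = jω = j22:
zero at origin: s = j22 → |·| = 22, ∠ = 90.00°
pole (s+5): 5 + j22 → |·| = √(5²+22²) = √509 ≈ 22.561, ∠ = arctan(22/5) ≈ 77.20°
pole (s+15): 15 + j22 → |·| = √(15²+22²) = √709 ≈ 26.627, ∠ = arctan(22/15) ≈ 55.71°
pole (s+50): 50 + j22 → |·| = √(50²+22²) = √2984 ≈ 54.626, ∠ = arctan(22/50) ≈ 23.75°
|H| = 50 · 22 / 32816 ≈ 0.03352
Gain = 20 log₁₀(0.03352) ≈ -29.49 dB
∠H = 90.00° − 156.66° = -66.66°

-29.5 dB, -66.7°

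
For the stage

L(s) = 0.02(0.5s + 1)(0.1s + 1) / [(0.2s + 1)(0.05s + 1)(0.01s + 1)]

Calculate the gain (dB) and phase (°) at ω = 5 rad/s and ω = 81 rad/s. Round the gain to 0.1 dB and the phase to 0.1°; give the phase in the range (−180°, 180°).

ω = 5: -27.7 dB, 32.9°; ω = 81: -22.4 dB, -30.1°

At ω = 5 rad/s:
zero (1 + j5·0.5) = 1 + j2.5 → |·| ≈ 2.6926, ∠ ≈ 68.20°
zero (1 + j5·0.1) = 1 + j0.5 → |·| ≈ 1.118, ∠ ≈ 26.57°
pole (1 + j5·0.2) = 1 + j1 → |·| ≈ 1.4142, ∠ ≈ 45.00°
pole (1 + j5·0.05) = 1 + j0.25 → |·| ≈ 1.0308, ∠ ≈ 14.04°
pole (1 + j5·0.01) = 1 + j0.05 → |·| ≈ 1.0012, ∠ ≈ 2.86°
|L| = 0.02 · 2.6926 · 1.118 / (1.4142 · 1.0308 · 1.0012) ≈ 0.041251
Gain = 20 log₁₀(0.041251) ≈ -27.69 dB
∠L = (68.20° + 26.57°) − (45.00° + 14.04° + 2.86°) = 32.87°

At ω = 81 rad/s:
zero (1 + j81·0.5) = 1 + j40.5 → |·| ≈ 40.512, ∠ ≈ 88.59°
zero (1 + j81·0.1) = 1 + j8.1 → |·| ≈ 8.1615, ∠ ≈ 82.96°
pole (1 + j81·0.2) = 1 + j16.2 → |·| ≈ 16.231, ∠ ≈ 86.47°
pole (1 + j81·0.05) = 1 + j4.05 → |·| ≈ 4.1716, ∠ ≈ 76.13°
pole (1 + j81·0.01) = 1 + j0.81 → |·| ≈ 1.2869, ∠ ≈ 39.01°
|L| = 0.02 · 40.512 · 8.1615 / (16.231 · 4.1716 · 1.2869) ≈ 0.075891
Gain = 20 log₁₀(0.075891) ≈ -22.40 dB
∠L = (88.59° + 82.96°) − (86.47° + 76.13° + 39.01°) = -30.06°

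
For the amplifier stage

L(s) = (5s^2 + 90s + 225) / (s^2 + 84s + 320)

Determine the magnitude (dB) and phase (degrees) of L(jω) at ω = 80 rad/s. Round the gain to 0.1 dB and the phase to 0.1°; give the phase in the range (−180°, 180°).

Substitute s = j80:
Numerator: 5(j80)^2 + 90(j80) + 225 = -31775 + j7200
Denominator: (j80)^2 + 84(j80) + 320 = -6080 + j6720
|N| = √(31775² + 7200²) ≈ 32581, ∠N ≈ 167.23°
|D| = √(6080² + 6720²) ≈ 9062.3, ∠D ≈ 132.14°
|L| = 32581 / 9062.3 ≈ 3.5952
Gain = 20 log₁₀(3.5952) ≈ 11.11 dB
∠L = 167.23° − 132.14° = 35.09°

11.1 dB, 35.1°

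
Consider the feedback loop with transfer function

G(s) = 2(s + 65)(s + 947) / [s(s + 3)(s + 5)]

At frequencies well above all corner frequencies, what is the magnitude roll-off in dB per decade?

Each pole contributes −20 dB/decade at high frequency; each zero contributes +20 dB/decade.
Net: 2 zero(s) − 3 pole(s) → -20 dB/decade.

-20 dB/decade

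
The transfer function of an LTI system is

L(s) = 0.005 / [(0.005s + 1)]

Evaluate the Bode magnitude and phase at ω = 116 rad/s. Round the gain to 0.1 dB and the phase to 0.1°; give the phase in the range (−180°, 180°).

-47.3 dB, -30.1°

At ω = 116 rad/s:
pole (1 + j116·0.005) = 1 + j0.58 → |·| ≈ 1.156, ∠ ≈ 30.11°
|L| = 0.005 · 1 / (1.156) ≈ 0.0043253
Gain = 20 log₁₀(0.0043253) ≈ -47.28 dB
∠L = (0°) − (30.11°) = -30.11°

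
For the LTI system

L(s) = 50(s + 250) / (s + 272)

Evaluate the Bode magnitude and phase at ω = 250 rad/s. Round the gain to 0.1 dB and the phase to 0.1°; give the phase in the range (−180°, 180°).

At s = jω = j250:
zero (s+250): 250 + j250 → |·| = √(250²+250²) = √125000 ≈ 353.55, ∠ = arctan(250/250) ≈ 45.00°
pole (s+272): 272 + j250 → |·| = √(272²+250²) = √136484 ≈ 369.44, ∠ = arctan(250/272) ≈ 42.59°
|L| = 50 · 353.55 / 369.44 ≈ 47.849
Gain = 20 log₁₀(47.849) ≈ 33.60 dB
∠L = 45.00° − 42.59° = 2.41°

33.6 dB, 2.4°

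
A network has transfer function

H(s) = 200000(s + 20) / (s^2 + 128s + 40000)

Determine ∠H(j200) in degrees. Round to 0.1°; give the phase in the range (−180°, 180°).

-5.7°

At s = jω = j200:
zero (s+20): 20 + j200 → |·| = √(20²+200²) = √40400 ≈ 201, ∠ = arctan(200/20) ≈ 84.29°
quadratic: (j200)² + 128·j200 + 40000 = 0 + j25600 → |·| ≈ 25600, ∠ ≈ 90.00°
∠H = 84.29° − 90.00° = -5.71°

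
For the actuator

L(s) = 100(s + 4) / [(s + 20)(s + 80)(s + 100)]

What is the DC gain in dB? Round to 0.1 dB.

L(0) = 100·4 / (20·80·100) = 0.0025
20 log₁₀(0.0025) ≈ -52.04 dB

-52.0 dB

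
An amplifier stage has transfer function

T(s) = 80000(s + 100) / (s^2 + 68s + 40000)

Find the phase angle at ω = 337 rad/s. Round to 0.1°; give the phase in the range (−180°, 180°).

At s = jω = j337:
zero (s+100): 100 + j337 → |·| = √(100²+337²) = √123569 ≈ 351.52, ∠ = arctan(337/100) ≈ 73.47°
quadratic: (j337)² + 68·j337 + 40000 = -73569 + j22916 → |·| ≈ 77055, ∠ ≈ 162.70°
∠T = 73.47° − 162.70° = -89.23°

-89.2°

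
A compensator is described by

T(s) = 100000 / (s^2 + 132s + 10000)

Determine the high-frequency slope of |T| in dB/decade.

-40 dB/decade

Each pole contributes −20 dB/decade at high frequency; each zero contributes +20 dB/decade.
Net: 0 zero(s) − 2 pole(s) → -40 dB/decade.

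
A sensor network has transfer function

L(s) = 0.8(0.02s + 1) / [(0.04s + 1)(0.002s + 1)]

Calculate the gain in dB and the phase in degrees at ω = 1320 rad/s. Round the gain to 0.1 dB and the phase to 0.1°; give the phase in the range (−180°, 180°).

-17.0 dB, -70.3°

At ω = 1320 rad/s:
zero (1 + j1320·0.02) = 1 + j26.4 → |·| ≈ 26.419, ∠ ≈ 87.83°
pole (1 + j1320·0.04) = 1 + j52.8 → |·| ≈ 52.809, ∠ ≈ 88.91°
pole (1 + j1320·0.002) = 1 + j2.64 → |·| ≈ 2.823, ∠ ≈ 69.25°
|L| = 0.8 · 26.419 / (52.809 · 2.823) ≈ 0.14177
Gain = 20 log₁₀(0.14177) ≈ -16.97 dB
∠L = (87.83°) − (88.91° + 69.25°) = -70.33°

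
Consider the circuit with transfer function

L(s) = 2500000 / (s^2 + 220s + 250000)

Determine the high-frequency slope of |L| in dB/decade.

Each pole contributes −20 dB/decade at high frequency; each zero contributes +20 dB/decade.
Net: 0 zero(s) − 2 pole(s) → -40 dB/decade.

-40 dB/decade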